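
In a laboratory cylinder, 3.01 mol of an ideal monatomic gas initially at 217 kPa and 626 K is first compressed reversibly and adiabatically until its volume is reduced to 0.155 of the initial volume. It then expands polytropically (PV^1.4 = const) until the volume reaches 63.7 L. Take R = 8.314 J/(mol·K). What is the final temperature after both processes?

1080 K

V₁ = nRT₁/P₁ = 3.01×8.314×626/217 = 72.2 L.
Step 1 — Adiabatic: TV^(γ−1) = const ⇒ T₂ = 626×(6.45)^0.667 = 2170 K; PV^γ = const ⇒ P₂ = 4850 kPa.
ΔU = nCvΔT = 3.01×12.5×(2170−626) = 57900 J.
Q = 0 for an adiabatic process, so W = −ΔU = -57900 J.
State after step 1: P = 4850 kPa, V = 11.2 L, T = 2170 K.
Step 2 — Polytropic n=1.4: T₂ = T₁(V₁/V₂)^(n−1) = 2170×(0.176)^0.40 = 1080 K; P₂ = P₁(V₁/V₂)^n = 425 kPa.
W = (P₁V₁−P₂V₂)/(n−1) = (4850×11.2−425×63.7)/0.40 = 68000 J.
ΔU = nCvΔT = 3.01×12.5×(1080−2170) = -40800 J.
Q = ΔU + W = 27200 J.
Net over both steps: W = 10100 J, Q = 27200 J, ΔU = 17100 J.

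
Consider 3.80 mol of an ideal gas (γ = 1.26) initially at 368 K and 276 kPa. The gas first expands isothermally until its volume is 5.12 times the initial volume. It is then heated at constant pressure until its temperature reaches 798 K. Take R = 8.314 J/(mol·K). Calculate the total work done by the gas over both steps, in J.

32600 J

V₁ = nRT₁/P₁ = 3.80×8.314×368/276 = 42.1 L.
Step 1 — Isothermal: T stays 368 K; PV = const ⇒ V₂ = 216 L, P₂ = 53.9 kPa.
ΔU = 0 (ideal gas, T constant).
W = nRT ln(V₂/V₁) = 3.80×8.314×368×ln(5.12) = 19000 J.
Q = ΔU + W = 19000 J.
State after step 1: P = 53.9 kPa, V = 216 L, T = 368 K.
Step 2 — Isobaric: P stays 53.9 kPa; V/T = const ⇒ T₂ = 798 K, V₂ = 468 L.
W = PΔV = 53.9×(468−216) kPa·L = 13600 J.
ΔU = nCvΔT = 3.80×32.0×(798−368) = 52300 J.
Q = ΔU + W = nCpΔT = 65800 J.
Net over both steps: W = 32600 J, Q = 84800 J, ΔU = 52300 J.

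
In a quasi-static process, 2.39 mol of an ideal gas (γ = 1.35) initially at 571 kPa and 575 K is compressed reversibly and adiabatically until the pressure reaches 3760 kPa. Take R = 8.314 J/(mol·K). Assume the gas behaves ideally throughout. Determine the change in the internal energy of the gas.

V₁ = nRT₁/P₁ = 2.39×8.314×575/571 = 20.0 L.
Adiabatic: T₂/T₁ = (P₂/P₁)^((γ−1)/γ) ⇒ T₂ = 575×(6.58)^0.259 = 937 K; V₂ = 4.95 L.
For an ideal gas ΔU = nCvΔT with Cv = R/(γ−1) = 23.8 J/(mol·K).
ΔU = 2.39×23.8×(937−575) = 20600 J.

20600 J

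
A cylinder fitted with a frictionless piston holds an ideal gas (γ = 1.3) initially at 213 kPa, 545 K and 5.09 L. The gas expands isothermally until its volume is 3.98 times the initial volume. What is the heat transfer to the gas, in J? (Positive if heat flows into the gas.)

1500 J

n = P₁V₁/(RT₁) = 213×5.09/(8.314×545) = 0.239 mol.
Isothermal: T stays 545 K; PV = const ⇒ V₂ = 20.3 L, P₂ = 53.5 kPa.
ΔU = 0 (ideal gas, T constant).
W = nRT ln(V₂/V₁) = 0.239×8.314×545×ln(3.98) = 1500 J.
Q = ΔU + W = 1500 J.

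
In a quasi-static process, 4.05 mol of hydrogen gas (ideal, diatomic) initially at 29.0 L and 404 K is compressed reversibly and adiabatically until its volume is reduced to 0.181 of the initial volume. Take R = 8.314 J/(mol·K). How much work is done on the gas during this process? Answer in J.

33400 J

P₁ = nRT₁/V₁ = 4.05×8.314×404/29.0 = 469 kPa.
Adiabatic: TV^(γ−1) = const ⇒ T₂ = 404×(5.52)^0.400 = 800 K; PV^γ = const ⇒ P₂ = 5130 kPa.
ΔU = nCvΔT = 4.05×20.8×(800−404) = 33400 J.
Q = 0 for an adiabatic process, so W = −ΔU = -33400 J.
Work done on the gas = −W_by = 33400 J.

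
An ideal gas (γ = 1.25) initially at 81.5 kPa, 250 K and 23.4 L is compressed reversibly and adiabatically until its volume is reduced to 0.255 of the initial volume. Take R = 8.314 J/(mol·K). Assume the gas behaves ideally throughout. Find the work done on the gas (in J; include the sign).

3110 J

n = P₁V₁/(RT₁) = 81.5×23.4/(8.314×250) = 0.918 mol.
Adiabatic: TV^(γ−1) = const ⇒ T₂ = 250×(3.92)^0.250 = 352 K; PV^γ = const ⇒ P₂ = 450 kPa.
ΔU = nCvΔT = 0.918×33.3×(352−250) = 3110 J.
Q = 0 for an adiabatic process, so W = −ΔU = -3110 J.
Work done on the gas = −W_by = 3110 J.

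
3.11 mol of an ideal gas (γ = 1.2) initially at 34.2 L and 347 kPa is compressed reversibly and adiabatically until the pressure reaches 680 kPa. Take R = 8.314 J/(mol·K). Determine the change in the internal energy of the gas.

7040 J

T₁ = P₁V₁/(nR) = 347×34.2/(3.11×8.314) = 459 K.
Adiabatic: T₂/T₁ = (P₂/P₁)^((γ−1)/γ) ⇒ T₂ = 459×(1.96)^0.167 = 513 K; V₂ = 19.5 L.
For an ideal gas ΔU = nCvΔT with Cv = R/(γ−1) = 41.6 J/(mol·K).
ΔU = 3.11×41.6×(513−459) = 7040 J.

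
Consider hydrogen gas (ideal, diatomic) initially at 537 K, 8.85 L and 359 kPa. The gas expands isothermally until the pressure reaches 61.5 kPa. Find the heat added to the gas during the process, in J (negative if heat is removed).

n = P₁V₁/(RT₁) = 359×8.85/(8.314×537) = 0.712 mol.
Isothermal: T stays 537 K; PV = const ⇒ V₂ = 51.7 L, P₂ = 61.5 kPa.
ΔU = 0 (ideal gas, T constant).
W = nRT ln(V₂/V₁) = 0.712×8.314×537×ln(5.84) = 5610 J.
Q = ΔU + W = 5610 J.

5610 J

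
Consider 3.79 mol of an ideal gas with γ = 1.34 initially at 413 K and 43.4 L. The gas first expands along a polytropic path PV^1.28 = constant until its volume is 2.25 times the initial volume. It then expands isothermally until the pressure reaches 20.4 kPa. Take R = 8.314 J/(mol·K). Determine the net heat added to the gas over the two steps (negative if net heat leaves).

P₁ = nRT₁/V₁ = 3.79×8.314×413/43.4 = 300 kPa.
Step 1 — Polytropic n=1.28: T₂ = T₁(V₁/V₂)^(n−1) = 413×(0.444)^0.28 = 329 K; P₂ = P₁(V₁/V₂)^n = 106 kPa.
W = (P₁V₁−P₂V₂)/(n−1) = (300×43.4−106×97.6)/0.28 = 9440 J.
ΔU = nCvΔT = 3.79×24.5×(329−413) = -7770 J.
Q = ΔU + W = 1670 J.
State after step 1: P = 106 kPa, V = 97.6 L, T = 329 K.
Step 2 — Isothermal: T stays 329 K; PV = const ⇒ V₂ = 508 L, P₂ = 20.4 kPa.
ΔU = 0 (ideal gas, T constant).
W = nRT ln(V₂/V₁) = 3.79×8.314×329×ln(5.21) = 17100 J.
Q = ΔU + W = 17100 J.
Net over both steps: W = 26500 J, Q = 18800 J, ΔU = -7770 J.

18800 J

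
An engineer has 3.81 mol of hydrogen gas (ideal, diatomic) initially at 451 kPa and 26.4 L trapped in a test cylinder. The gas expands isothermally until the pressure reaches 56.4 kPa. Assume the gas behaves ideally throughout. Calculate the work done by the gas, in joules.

24800 J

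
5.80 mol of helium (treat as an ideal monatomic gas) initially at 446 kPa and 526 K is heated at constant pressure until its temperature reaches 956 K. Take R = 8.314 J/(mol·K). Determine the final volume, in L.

103 L

V₁ = nRT₁/P₁ = 5.80×8.314×526/446 = 56.9 L.
Isobaric: P stays 446 kPa; V/T = const ⇒ T₂ = 956 K, V₂ = 103 L.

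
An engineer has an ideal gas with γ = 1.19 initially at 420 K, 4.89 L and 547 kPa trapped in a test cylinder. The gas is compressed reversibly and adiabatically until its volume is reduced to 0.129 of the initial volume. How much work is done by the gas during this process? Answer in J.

-6700 J

n = P₁V₁/(RT₁) = 547×4.89/(8.314×420) = 0.766 mol.
Adiabatic: TV^(γ−1) = const ⇒ T₂ = 420×(7.75)^0.190 = 620 K; PV^γ = const ⇒ P₂ = 6260 kPa.
ΔU = nCvΔT = 0.766×43.8×(620−420) = 6700 J.
Q = 0 for an adiabatic process, so W = −ΔU = -6700 J.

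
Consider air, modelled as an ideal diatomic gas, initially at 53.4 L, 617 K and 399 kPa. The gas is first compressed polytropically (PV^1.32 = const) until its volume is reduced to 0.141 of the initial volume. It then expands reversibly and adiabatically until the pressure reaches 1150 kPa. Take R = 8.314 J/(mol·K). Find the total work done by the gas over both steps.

n = P₁V₁/(RT₁) = 399×53.4/(8.314×617) = 4.15 mol.
Step 1 — Polytropic n=1.32: T₂ = T₁(V₁/V₂)^(n−1) = 617×(7.09)^0.32 = 1150 K; P₂ = P₁(V₁/V₂)^n = 5300 kPa.
W = (P₁V₁−P₂V₂)/(n−1) = (399×53.4−5300×7.53)/0.32 = -58000 J.
ΔU = nCvΔT = 4.15×20.8×(1150−617) = 46400 J.
Q = ΔU + W = -11600 J.
State after step 1: P = 5300 kPa, V = 7.53 L, T = 1150 K.
Step 2 — Adiabatic: T₂/T₁ = (P₂/P₁)^((γ−1)/γ) ⇒ T₂ = 1150×(0.217)^0.286 = 746 K; V₂ = 22.4 L.
ΔU = nCvΔT = 4.15×20.8×(746−1150) = -35300 J.
Q = 0 for an adiabatic process, so W = −ΔU = 35300 J.
Net over both steps: W = -22800 J, Q = -11600 J, ΔU = 11200 J.

-22800 J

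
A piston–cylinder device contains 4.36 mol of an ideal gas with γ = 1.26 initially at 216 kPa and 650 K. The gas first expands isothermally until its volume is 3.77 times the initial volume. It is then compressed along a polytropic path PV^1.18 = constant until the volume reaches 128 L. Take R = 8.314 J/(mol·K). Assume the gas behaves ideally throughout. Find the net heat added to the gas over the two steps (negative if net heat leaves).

V₁ = nRT₁/P₁ = 4.36×8.314×650/216 = 109 L.
Step 1 — Isothermal: T stays 650 K; PV = const ⇒ V₂ = 411 L, P₂ = 57.3 kPa.
ΔU = 0 (ideal gas, T constant).
W = nRT ln(V₂/V₁) = 4.36×8.314×650×ln(3.77) = 31300 J.
Q = ΔU + W = 31300 J.
State after step 1: P = 57.3 kPa, V = 411 L, T = 650 K.
Step 2 — Polytropic n=1.18: T₂ = T₁(V₁/V₂)^(n−1) = 650×(3.21)^0.18 = 802 K; P₂ = P₁(V₁/V₂)^n = 227 kPa.
W = (P₁V₁−P₂V₂)/(n−1) = (57.3×411−227×128)/0.18 = -30600 J.
ΔU = nCvΔT = 4.36×32.0×(802−650) = 21200 J.
Q = ΔU + W = -9420 J.
Net over both steps: W = 666 J, Q = 21900 J, ΔU = 21200 J.

21900 J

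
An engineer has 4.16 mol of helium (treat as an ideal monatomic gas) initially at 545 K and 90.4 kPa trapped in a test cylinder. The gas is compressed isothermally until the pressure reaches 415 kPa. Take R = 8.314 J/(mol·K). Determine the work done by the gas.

V₁ = nRT₁/P₁ = 4.16×8.314×545/90.4 = 209 L.
Isothermal: T stays 545 K; PV = const ⇒ V₂ = 45.4 L, P₂ = 415 kPa.
W = nRT ln(V₂/V₁) = 4.16×8.314×545×ln(0.218) = -28700 J.

-28700 J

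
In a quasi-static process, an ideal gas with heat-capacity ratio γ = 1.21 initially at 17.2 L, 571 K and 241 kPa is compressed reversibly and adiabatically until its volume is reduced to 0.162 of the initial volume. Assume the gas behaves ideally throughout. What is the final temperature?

837 K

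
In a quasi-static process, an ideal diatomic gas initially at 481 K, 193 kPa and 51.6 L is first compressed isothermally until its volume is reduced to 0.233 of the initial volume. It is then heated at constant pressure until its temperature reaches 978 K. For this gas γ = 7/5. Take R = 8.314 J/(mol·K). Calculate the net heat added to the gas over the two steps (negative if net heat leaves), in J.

21500 J

n = P₁V₁/(RT₁) = 193×51.6/(8.314×481) = 2.49 mol.
Step 1 — Isothermal: T stays 481 K; PV = const ⇒ V₂ = 12.0 L, P₂ = 828 kPa.
ΔU = 0 (ideal gas, T constant).
W = nRT ln(V₂/V₁) = 2.49×8.314×481×ln(0.233) = -14500 J.
Q = ΔU + W = -14500 J.
State after step 1: P = 828 kPa, V = 12.0 L, T = 481 K.
Step 2 — Isobaric: P stays 828 kPa; V/T = const ⇒ T₂ = 978 K, V₂ = 24.4 L.
W = PΔV = 828×(24.4−12.0) kPa·L = 10300 J.
ΔU = nCvΔT = 2.49×20.8×(978−481) = 25700 J.
Q = ΔU + W = nCpΔT = 36000 J.
Net over both steps: W = -4220 J, Q = 21500 J, ΔU = 25700 J.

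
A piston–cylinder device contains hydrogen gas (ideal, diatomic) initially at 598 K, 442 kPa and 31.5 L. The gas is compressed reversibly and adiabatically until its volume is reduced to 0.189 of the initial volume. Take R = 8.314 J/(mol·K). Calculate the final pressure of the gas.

Adiabatic: TV^(γ−1) = const ⇒ T₂ = 598×(5.29)^0.400 = 1160 K; PV^γ = const ⇒ P₂ = 4550 kPa.

4550 kPa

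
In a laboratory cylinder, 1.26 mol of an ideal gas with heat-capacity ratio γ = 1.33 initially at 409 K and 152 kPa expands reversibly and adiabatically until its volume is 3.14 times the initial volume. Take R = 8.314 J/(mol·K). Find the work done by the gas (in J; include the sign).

V₁ = nRT₁/P₁ = 1.26×8.314×409/152 = 28.2 L.
Adiabatic: TV^(γ−1) = const ⇒ T₂ = 409×(0.318)^0.330 = 280 K; PV^γ = const ⇒ P₂ = 33.2 kPa.
ΔU = nCvΔT = 1.26×25.2×(280−409) = -4080 J.
Q = 0 for an adiabatic process, so W = −ΔU = 4080 J.

4080 J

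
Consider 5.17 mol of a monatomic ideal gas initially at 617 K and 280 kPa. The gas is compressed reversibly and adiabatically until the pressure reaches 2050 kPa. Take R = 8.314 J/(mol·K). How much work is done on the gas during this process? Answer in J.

48400 J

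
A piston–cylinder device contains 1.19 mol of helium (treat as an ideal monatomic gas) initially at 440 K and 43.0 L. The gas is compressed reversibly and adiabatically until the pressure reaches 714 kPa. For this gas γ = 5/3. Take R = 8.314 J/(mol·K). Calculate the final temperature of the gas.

961 K

P₁ = nRT₁/V₁ = 1.19×8.314×440/43.0 = 101 kPa.
Adiabatic: T₂/T₁ = (P₂/P₁)^((γ−1)/γ) ⇒ T₂ = 440×(7.05)^0.400 = 961 K; V₂ = 13.3 L.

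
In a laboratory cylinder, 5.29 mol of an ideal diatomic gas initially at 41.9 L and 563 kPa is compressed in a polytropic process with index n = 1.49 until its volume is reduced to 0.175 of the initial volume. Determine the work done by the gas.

T₁ = P₁V₁/(nR) = 563×41.9/(5.29×8.314) = 536 K.
Polytropic n=1.49: T₂ = T₁(V₁/V₂)^(n−1) = 536×(5.71)^0.49 = 1260 K; P₂ = P₁(V₁/V₂)^n = 7560 kPa.
W = (P₁V₁−P₂V₂)/(n−1) = (563×41.9−7560×7.33)/0.49 = -65000 J.

-65000 J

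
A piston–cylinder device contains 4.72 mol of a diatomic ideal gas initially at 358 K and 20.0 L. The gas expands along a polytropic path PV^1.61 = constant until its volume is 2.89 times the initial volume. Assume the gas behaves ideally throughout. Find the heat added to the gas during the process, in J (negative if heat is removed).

P₁ = nRT₁/V₁ = 4.72×8.314×358/20.0 = 702 kPa.
Polytropic n=1.61: T₂ = T₁(V₁/V₂)^(n−1) = 358×(0.346)^0.61 = 187 K; P₂ = P₁(V₁/V₂)^n = 127 kPa.
W = (P₁V₁−P₂V₂)/(n−1) = (702×20.0−127×57.8)/0.61 = 11000 J.
ΔU = nCvΔT = 4.72×20.8×(187−358) = -16700 J.
Q = ΔU + W = -5760 J.

-5760 J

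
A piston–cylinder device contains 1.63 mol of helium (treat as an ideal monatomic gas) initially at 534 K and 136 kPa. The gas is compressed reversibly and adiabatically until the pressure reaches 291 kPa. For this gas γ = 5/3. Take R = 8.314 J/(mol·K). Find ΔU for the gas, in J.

V₁ = nRT₁/P₁ = 1.63×8.314×534/136 = 53.2 L.
Adiabatic: T₂/T₁ = (P₂/P₁)^((γ−1)/γ) ⇒ T₂ = 534×(2.14)^0.400 = 724 K; V₂ = 33.7 L.
For an ideal gas ΔU = nCvΔT with Cv = (3/2)R = 12.5 J/(mol·K).
ΔU = 1.63×12.5×(724−534) = 3860 J.

3860 J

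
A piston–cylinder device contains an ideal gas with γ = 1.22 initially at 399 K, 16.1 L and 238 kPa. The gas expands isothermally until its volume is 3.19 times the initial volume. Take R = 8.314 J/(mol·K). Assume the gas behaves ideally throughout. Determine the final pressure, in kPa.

Isothermal: T stays 399 K; PV = const ⇒ V₂ = 51.4 L, P₂ = 74.6 kPa.

74.6 kPa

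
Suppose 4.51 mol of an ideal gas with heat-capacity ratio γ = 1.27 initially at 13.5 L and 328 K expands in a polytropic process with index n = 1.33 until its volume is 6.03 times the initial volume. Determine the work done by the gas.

P₁ = nRT₁/V₁ = 4.51×8.314×328/13.5 = 911 kPa.
Polytropic n=1.33: T₂ = T₁(V₁/V₂)^(n−1) = 328×(0.166)^0.33 = 181 K; P₂ = P₁(V₁/V₂)^n = 83.5 kPa.
W = (P₁V₁−P₂V₂)/(n−1) = (911×13.5−83.5×81.4)/0.33 = 16700 J.

16700 J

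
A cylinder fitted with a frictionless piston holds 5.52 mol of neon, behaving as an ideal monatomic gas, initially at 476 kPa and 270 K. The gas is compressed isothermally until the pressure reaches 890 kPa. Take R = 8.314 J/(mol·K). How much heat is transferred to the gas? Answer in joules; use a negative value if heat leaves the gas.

-7750 J

V₁ = nRT₁/P₁ = 5.52×8.314×270/476 = 26.0 L.
Isothermal: T stays 270 K; PV = const ⇒ V₂ = 13.9 L, P₂ = 890 kPa.
ΔU = 0 (ideal gas, T constant).
W = nRT ln(V₂/V₁) = 5.52×8.314×270×ln(0.535) = -7750 J.
Q = ΔU + W = -7750 J.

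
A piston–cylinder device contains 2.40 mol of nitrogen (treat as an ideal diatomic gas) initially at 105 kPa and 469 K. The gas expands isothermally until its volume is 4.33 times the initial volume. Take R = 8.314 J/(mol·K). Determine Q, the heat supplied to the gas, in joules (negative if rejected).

V₁ = nRT₁/P₁ = 2.40×8.314×469/105 = 89.1 L.
Isothermal: T stays 469 K; PV = const ⇒ V₂ = 386 L, P₂ = 24.2 kPa.
ΔU = 0 (ideal gas, T constant).
W = nRT ln(V₂/V₁) = 2.40×8.314×469×ln(4.33) = 13700 J.
Q = ΔU + W = 13700 J.

13700 J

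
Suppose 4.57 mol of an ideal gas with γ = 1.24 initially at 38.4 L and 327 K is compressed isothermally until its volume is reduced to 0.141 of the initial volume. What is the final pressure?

2290 kPa

P₁ = nRT₁/V₁ = 4.57×8.314×327/38.4 = 324 kPa.
Isothermal: T stays 327 K; PV = const ⇒ V₂ = 5.41 L, P₂ = 2290 kPa.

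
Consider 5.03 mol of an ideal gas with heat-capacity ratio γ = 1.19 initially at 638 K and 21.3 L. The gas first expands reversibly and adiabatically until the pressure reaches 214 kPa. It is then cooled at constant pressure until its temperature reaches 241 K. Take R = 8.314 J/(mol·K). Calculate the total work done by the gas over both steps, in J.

P₁ = nRT₁/V₁ = 5.03×8.314×638/21.3 = 1250 kPa.
Step 1 — Adiabatic: T₂/T₁ = (P₂/P₁)^((γ−1)/γ) ⇒ T₂ = 638×(0.171)^0.160 = 481 K; V₂ = 94.0 L.
ΔU = nCvΔT = 5.03×43.8×(481−638) = -34500 J.
Q = 0 for an adiabatic process, so W = −ΔU = 34500 J.
State after step 1: P = 214 kPa, V = 94.0 L, T = 481 K.
Step 2 — Isobaric: P stays 214 kPa; V/T = const ⇒ T₂ = 241 K, V₂ = 47.1 L.
W = PΔV = 214×(47.1−94.0) kPa·L = -10000 J.
ΔU = nCvΔT = 5.03×43.8×(241−481) = -52900 J.
Q = ΔU + W = nCpΔT = -62900 J.
Net over both steps: W = 24500 J, Q = -62900 J, ΔU = -87400 J.

24500 J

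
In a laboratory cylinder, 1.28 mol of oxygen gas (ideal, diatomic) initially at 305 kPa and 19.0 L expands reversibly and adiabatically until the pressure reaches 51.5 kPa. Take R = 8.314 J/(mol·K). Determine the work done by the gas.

5770 J

T₁ = P₁V₁/(nR) = 305×19.0/(1.28×8.314) = 545 K.
Adiabatic: T₂/T₁ = (P₂/P₁)^((γ−1)/γ) ⇒ T₂ = 545×(0.169)^0.286 = 328 K; V₂ = 67.7 L.
ΔU = nCvΔT = 1.28×20.8×(328−545) = -5770 J.
Q = 0 for an adiabatic process, so W = −ΔU = 5770 J.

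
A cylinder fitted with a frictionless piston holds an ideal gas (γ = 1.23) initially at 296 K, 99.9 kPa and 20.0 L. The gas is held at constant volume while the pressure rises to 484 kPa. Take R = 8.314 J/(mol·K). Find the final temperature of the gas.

1430 K

Isochoric: V stays 20.0 L; P/T = const ⇒ T₂ = 1430 K, P₂ = 484 kPa.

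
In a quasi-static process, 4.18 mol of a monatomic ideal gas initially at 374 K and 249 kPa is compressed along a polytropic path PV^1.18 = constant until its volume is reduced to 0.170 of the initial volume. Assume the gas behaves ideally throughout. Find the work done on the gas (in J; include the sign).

27100 J

V₁ = nRT₁/P₁ = 4.18×8.314×374/249 = 52.2 L.
Polytropic n=1.18: T₂ = T₁(V₁/V₂)^(n−1) = 374×(5.88)^0.18 = 515 K; P₂ = P₁(V₁/V₂)^n = 2010 kPa.
W = (P₁V₁−P₂V₂)/(n−1) = (249×52.2−2010×8.87)/0.18 = -27100 J.
Work done on the gas = −W_by = 27100 J.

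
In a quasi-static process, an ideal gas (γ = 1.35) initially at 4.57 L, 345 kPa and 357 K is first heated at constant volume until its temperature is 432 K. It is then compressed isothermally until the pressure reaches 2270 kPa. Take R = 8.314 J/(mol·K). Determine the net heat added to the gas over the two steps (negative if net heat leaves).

-2280 J

n = P₁V₁/(RT₁) = 345×4.57/(8.314×357) = 0.531 mol.
Step 1 — Isochoric: V stays 4.57 L; P/T = const ⇒ T₂ = 432 K, P₂ = 417 kPa.
W = 0 (no volume change).
ΔU = nCvΔT = 0.531×23.8×(432−357) = 946 J.
Q = ΔU = 946 J.
State after step 1: P = 417 kPa, V = 4.57 L, T = 432 K.
Step 2 — Isothermal: T stays 432 K; PV = const ⇒ V₂ = 0.840 L, P₂ = 2270 kPa.
ΔU = 0 (ideal gas, T constant).
W = nRT ln(V₂/V₁) = 0.531×8.314×432×ln(0.184) = -3230 J.
Q = ΔU + W = -3230 J.
Net over both steps: W = -3230 J, Q = -2280 J, ΔU = 946 J.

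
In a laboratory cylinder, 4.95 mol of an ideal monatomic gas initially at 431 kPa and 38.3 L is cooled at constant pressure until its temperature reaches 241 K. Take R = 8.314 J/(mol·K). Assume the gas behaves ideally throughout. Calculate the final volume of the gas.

T₁ = P₁V₁/(nR) = 431×38.3/(4.95×8.314) = 401 K.
Isobaric: P stays 431 kPa; V/T = const ⇒ T₂ = 241 K, V₂ = 23.0 L.

23.0 L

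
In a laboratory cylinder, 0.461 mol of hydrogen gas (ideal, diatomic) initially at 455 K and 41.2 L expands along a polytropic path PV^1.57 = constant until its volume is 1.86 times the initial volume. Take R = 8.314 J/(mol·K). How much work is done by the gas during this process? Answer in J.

P₁ = nRT₁/V₁ = 0.461×8.314×455/41.2 = 42.3 kPa.
Polytropic n=1.57: T₂ = T₁(V₁/V₂)^(n−1) = 455×(0.538)^0.57 = 319 K; P₂ = P₁(V₁/V₂)^n = 16.0 kPa.
W = (P₁V₁−P₂V₂)/(n−1) = (42.3×41.2−16.0×76.6)/0.57 = 912 J.

912 J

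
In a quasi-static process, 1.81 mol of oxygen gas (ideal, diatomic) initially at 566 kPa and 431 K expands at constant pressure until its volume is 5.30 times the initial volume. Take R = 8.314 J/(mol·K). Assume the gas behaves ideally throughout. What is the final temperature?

V₁ = nRT₁/P₁ = 1.81×8.314×431/566 = 11.5 L.
Isobaric: P stays 566 kPa; V/T = const ⇒ T₂ = 2280 K, V₂ = 60.7 L.

2280 K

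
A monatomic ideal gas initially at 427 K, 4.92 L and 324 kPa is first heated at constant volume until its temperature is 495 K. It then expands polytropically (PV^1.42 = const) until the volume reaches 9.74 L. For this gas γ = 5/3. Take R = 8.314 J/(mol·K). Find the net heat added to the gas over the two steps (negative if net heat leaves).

787 J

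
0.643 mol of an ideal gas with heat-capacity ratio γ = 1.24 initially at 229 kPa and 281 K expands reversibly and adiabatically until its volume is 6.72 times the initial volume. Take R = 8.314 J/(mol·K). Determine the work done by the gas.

V₁ = nRT₁/P₁ = 0.643×8.314×281/229 = 6.56 L.
Adiabatic: TV^(γ−1) = const ⇒ T₂ = 281×(0.149)^0.240 = 178 K; PV^γ = const ⇒ P₂ = 21.6 kPa.
ΔU = nCvΔT = 0.643×34.6×(178−281) = -2300 J.
Q = 0 for an adiabatic process, so W = −ΔU = 2300 J.

2300 J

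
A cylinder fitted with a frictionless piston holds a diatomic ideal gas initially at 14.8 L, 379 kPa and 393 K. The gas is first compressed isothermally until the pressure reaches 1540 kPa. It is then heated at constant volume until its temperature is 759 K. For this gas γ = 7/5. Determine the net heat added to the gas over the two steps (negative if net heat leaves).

n = P₁V₁/(RT₁) = 379×14.8/(8.314×393) = 1.72 mol.
Step 1 — Isothermal: T stays 393 K; PV = const ⇒ V₂ = 3.64 L, P₂ = 1540 kPa.
ΔU = 0 (ideal gas, T constant).
W = nRT ln(V₂/V₁) = 1.72×8.314×393×ln(0.246) = -7860 J.
Q = ΔU + W = -7860 J.
State after step 1: P = 1540 kPa, V = 3.64 L, T = 393 K.
Step 2 — Isochoric: V stays 3.64 L; P/T = const ⇒ T₂ = 759 K, P₂ = 2970 kPa.
W = 0 (no volume change).
ΔU = nCvΔT = 1.72×20.8×(759−393) = 13100 J.
Q = ΔU = 13100 J.
Net over both steps: W = -7860 J, Q = 5200 J, ΔU = 13100 J.

5200 J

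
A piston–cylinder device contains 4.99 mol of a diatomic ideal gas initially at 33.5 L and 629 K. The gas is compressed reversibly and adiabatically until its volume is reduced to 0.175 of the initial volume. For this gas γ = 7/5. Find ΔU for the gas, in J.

P₁ = nRT₁/V₁ = 4.99×8.314×629/33.5 = 779 kPa.
Adiabatic: TV^(γ−1) = const ⇒ T₂ = 629×(5.71)^0.400 = 1260 K; PV^γ = const ⇒ P₂ = 8940 kPa.
For an ideal gas ΔU = nCvΔT with Cv = (5/2)R = 20.8 J/(mol·K).
ΔU = 4.99×20.8×(1260−629) = 65800 J.

65800 J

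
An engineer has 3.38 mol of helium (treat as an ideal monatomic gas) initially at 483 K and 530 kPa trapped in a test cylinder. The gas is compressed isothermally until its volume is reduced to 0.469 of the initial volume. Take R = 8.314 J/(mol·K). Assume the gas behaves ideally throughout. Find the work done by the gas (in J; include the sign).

-10300 J

V₁ = nRT₁/P₁ = 3.38×8.314×483/530 = 25.6 L.
Isothermal: T stays 483 K; PV = const ⇒ V₂ = 12.0 L, P₂ = 1130 kPa.
W = nRT ln(V₂/V₁) = 3.38×8.314×483×ln(0.469) = -10300 J.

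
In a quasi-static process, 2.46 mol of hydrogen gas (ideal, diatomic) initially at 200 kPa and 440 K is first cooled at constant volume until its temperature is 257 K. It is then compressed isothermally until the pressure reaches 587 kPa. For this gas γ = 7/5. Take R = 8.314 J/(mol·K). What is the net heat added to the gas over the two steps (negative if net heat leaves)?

-17800 J

V₁ = nRT₁/P₁ = 2.46×8.314×440/200 = 45.0 L.
Step 1 — Isochoric: V stays 45.0 L; P/T = const ⇒ T₂ = 257 K, P₂ = 117 kPa.
W = 0 (no volume change).
ΔU = nCvΔT = 2.46×20.8×(257−440) = -9360 J.
Q = ΔU = -9360 J.
State after step 1: P = 117 kPa, V = 45.0 L, T = 257 K.
Step 2 — Isothermal: T stays 257 K; PV = const ⇒ V₂ = 8.95 L, P₂ = 587 kPa.
ΔU = 0 (ideal gas, T constant).
W = nRT ln(V₂/V₁) = 2.46×8.314×257×ln(0.199) = -8490 J.
Q = ΔU + W = -8490 J.
Net over both steps: W = -8490 J, Q = -17800 J, ΔU = -9360 J.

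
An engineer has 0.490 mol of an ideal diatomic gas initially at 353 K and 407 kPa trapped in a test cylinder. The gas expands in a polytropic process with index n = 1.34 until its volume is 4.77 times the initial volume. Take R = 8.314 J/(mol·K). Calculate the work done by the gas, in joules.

1740 J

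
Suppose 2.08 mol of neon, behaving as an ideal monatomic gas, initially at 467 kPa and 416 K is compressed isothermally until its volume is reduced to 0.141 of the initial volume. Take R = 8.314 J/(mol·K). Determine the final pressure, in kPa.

V₁ = nRT₁/P₁ = 2.08×8.314×416/467 = 15.4 L.
Isothermal: T stays 416 K; PV = const ⇒ V₂ = 2.17 L, P₂ = 3310 kPa.

3310 kPa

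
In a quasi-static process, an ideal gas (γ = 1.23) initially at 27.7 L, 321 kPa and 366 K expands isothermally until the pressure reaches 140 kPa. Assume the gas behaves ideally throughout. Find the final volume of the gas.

Isothermal: T stays 366 K; PV = const ⇒ V₂ = 63.5 L, P₂ = 140 kPa.

63.5 L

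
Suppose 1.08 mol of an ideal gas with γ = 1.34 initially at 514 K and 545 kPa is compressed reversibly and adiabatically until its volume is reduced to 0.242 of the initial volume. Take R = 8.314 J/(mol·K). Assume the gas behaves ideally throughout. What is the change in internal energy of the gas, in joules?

8420 J

V₁ = nRT₁/P₁ = 1.08×8.314×514/545 = 8.47 L.
Adiabatic: TV^(γ−1) = const ⇒ T₂ = 514×(4.13)^0.340 = 833 K; PV^γ = const ⇒ P₂ = 3650 kPa.
For an ideal gas ΔU = nCvΔT with Cv = R/(γ−1) = 24.5 J/(mol·K).
ΔU = 1.08×24.5×(833−514) = 8420 J.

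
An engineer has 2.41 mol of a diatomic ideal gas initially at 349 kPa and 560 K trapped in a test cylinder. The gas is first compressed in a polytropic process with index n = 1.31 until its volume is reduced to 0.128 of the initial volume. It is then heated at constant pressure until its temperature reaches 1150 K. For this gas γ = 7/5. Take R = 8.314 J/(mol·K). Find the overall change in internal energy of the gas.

29600 J

V₁ = nRT₁/P₁ = 2.41×8.314×560/349 = 32.2 L.
Step 1 — Polytropic n=1.31: T₂ = T₁(V₁/V₂)^(n−1) = 560×(7.81)^0.31 = 1060 K; P₂ = P₁(V₁/V₂)^n = 5160 kPa.
W = (P₁V₁−P₂V₂)/(n−1) = (349×32.2−5160×4.12)/0.31 = -32300 J.
ΔU = nCvΔT = 2.41×20.8×(1060−560) = 25000 J.
Q = ΔU + W = -7260 J.
State after step 1: P = 5160 kPa, V = 4.12 L, T = 1060 K.
Step 2 — Isobaric: P stays 5160 kPa; V/T = const ⇒ T₂ = 1150 K, V₂ = 4.47 L.
W = PΔV = 5160×(4.47−4.12) kPa·L = 1820 J.
ΔU = nCvΔT = 2.41×20.8×(1150−1060) = 4550 J.
Q = ΔU + W = nCpΔT = 6370 J.
Net over both steps: W = -30400 J, Q = -887 J, ΔU = 29600 J.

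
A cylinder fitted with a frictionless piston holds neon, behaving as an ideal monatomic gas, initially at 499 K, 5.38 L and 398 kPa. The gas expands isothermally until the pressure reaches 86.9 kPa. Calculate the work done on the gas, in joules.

n = P₁V₁/(RT₁) = 398×5.38/(8.314×499) = 0.516 mol.
Isothermal: T stays 499 K; PV = const ⇒ V₂ = 24.6 L, P₂ = 86.9 kPa.
W = nRT ln(V₂/V₁) = 0.516×8.314×499×ln(4.58) = 3260 J.
Work done on the gas = −W_by = -3260 J.

-3260 J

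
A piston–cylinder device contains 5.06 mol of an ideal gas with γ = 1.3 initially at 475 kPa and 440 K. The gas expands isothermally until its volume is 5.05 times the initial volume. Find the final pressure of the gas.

V₁ = nRT₁/P₁ = 5.06×8.314×440/475 = 39.0 L.
Isothermal: T stays 440 K; PV = const ⇒ V₂ = 197 L, P₂ = 94.1 kPa.

94.1 kPa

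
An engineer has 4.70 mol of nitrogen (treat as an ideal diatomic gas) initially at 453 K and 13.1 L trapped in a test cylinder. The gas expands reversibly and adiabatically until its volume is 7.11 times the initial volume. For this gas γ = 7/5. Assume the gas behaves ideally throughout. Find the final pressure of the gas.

P₁ = nRT₁/V₁ = 4.70×8.314×453/13.1 = 1350 kPa.
Adiabatic: TV^(γ−1) = const ⇒ T₂ = 453×(0.141)^0.400 = 207 K; PV^γ = const ⇒ P₂ = 86.7 kPa.

86.7 kPa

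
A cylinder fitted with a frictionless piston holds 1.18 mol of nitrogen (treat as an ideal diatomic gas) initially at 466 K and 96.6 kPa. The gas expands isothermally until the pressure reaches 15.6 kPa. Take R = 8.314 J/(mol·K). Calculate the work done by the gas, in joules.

8340 J

V₁ = nRT₁/P₁ = 1.18×8.314×466/96.6 = 47.3 L.
Isothermal: T stays 466 K; PV = const ⇒ V₂ = 293 L, P₂ = 15.6 kPa.
W = nRT ln(V₂/V₁) = 1.18×8.314×466×ln(6.19) = 8340 J.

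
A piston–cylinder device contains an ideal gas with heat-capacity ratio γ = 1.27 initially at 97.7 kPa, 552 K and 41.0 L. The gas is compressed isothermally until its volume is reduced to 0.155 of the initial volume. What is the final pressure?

Isothermal: T stays 552 K; PV = const ⇒ V₂ = 6.35 L, P₂ = 630 kPa.

630 kPa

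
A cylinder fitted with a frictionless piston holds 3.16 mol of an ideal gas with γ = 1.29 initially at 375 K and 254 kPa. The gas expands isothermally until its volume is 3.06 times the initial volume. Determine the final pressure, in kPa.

83.0 kPa

V₁ = nRT₁/P₁ = 3.16×8.314×375/254 = 38.8 L.
Isothermal: T stays 375 K; PV = const ⇒ V₂ = 119 L, P₂ = 83.0 kPa.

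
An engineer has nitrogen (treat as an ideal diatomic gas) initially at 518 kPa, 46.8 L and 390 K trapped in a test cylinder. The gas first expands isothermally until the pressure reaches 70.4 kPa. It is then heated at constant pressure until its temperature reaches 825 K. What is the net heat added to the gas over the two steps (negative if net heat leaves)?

143000 J

n = P₁V₁/(RT₁) = 518×46.8/(8.314×390) = 7.48 mol.
Step 1 — Isothermal: T stays 390 K; PV = const ⇒ V₂ = 344 L, P₂ = 70.4 kPa.
ΔU = 0 (ideal gas, T constant).
W = nRT ln(V₂/V₁) = 7.48×8.314×390×ln(7.36) = 48400 J.
Q = ΔU + W = 48400 J.
State after step 1: P = 70.4 kPa, V = 344 L, T = 390 K.
Step 2 — Isobaric: P stays 70.4 kPa; V/T = const ⇒ T₂ = 825 K, V₂ = 728 L.
W = PΔV = 70.4×(728−344) kPa·L = 27000 J.
ΔU = nCvΔT = 7.48×20.8×(825−390) = 67600 J.
Q = ΔU + W = nCpΔT = 94600 J.
Net over both steps: W = 75400 J, Q = 143000 J, ΔU = 67600 J.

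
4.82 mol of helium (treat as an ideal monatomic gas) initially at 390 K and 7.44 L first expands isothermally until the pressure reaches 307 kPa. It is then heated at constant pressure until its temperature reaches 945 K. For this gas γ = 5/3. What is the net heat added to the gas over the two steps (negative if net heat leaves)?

85700 J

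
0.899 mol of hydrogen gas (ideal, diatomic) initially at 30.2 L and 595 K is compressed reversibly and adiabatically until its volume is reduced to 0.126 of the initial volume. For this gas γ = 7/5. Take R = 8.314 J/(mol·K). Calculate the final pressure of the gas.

P₁ = nRT₁/V₁ = 0.899×8.314×595/30.2 = 147 kPa.
Adiabatic: TV^(γ−1) = const ⇒ T₂ = 595×(7.94)^0.400 = 1360 K; PV^γ = const ⇒ P₂ = 2680 kPa.

2680 kPa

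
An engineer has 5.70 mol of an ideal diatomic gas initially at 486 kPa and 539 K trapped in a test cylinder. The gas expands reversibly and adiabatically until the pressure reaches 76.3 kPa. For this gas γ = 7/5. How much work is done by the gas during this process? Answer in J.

26200 J

V₁ = nRT₁/P₁ = 5.70×8.314×539/486 = 52.6 L.
Adiabatic: T₂/T₁ = (P₂/P₁)^((γ−1)/γ) ⇒ T₂ = 539×(0.157)^0.286 = 318 K; V₂ = 197 L.
ΔU = nCvΔT = 5.70×20.8×(318−539) = -26200 J.
Q = 0 for an adiabatic process, so W = −ΔU = 26200 J.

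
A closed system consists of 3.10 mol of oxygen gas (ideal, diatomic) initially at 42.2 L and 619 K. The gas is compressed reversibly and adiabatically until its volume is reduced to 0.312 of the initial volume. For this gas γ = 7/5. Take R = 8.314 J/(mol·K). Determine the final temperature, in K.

986 K

P₁ = nRT₁/V₁ = 3.10×8.314×619/42.2 = 378 kPa.
Adiabatic: TV^(γ−1) = const ⇒ T₂ = 619×(3.21)^0.400 = 986 K; PV^γ = const ⇒ P₂ = 1930 kPa.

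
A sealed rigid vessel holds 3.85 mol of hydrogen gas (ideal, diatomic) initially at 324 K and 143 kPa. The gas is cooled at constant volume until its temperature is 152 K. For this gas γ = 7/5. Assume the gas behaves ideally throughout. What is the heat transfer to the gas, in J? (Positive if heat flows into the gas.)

V₁ = nRT₁/P₁ = 3.85×8.314×324/143 = 72.5 L.
Isochoric: V stays 72.5 L; P/T = const ⇒ T₂ = 152 K, P₂ = 67.1 kPa.
W = 0 (no volume change).
ΔU = nCvΔT = 3.85×20.8×(152−324) = -13800 J.
Q = ΔU = -13800 J.

-13800 J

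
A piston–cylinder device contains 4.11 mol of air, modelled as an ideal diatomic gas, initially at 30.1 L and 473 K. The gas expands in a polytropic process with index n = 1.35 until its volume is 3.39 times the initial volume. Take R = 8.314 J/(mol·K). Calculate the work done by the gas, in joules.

16100 J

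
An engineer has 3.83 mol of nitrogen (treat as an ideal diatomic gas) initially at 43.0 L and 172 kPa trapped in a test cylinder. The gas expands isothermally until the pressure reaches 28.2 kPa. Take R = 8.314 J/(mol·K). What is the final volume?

T₁ = P₁V₁/(nR) = 172×43.0/(3.83×8.314) = 232 K.
Isothermal: T stays 232 K; PV = const ⇒ V₂ = 262 L, P₂ = 28.2 kPa.

262 L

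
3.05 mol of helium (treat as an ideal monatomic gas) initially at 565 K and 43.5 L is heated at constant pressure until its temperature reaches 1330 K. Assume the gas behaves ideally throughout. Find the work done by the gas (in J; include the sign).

19400 J

P₁ = nRT₁/V₁ = 3.05×8.314×565/43.5 = 329 kPa.
Isobaric: P stays 329 kPa; V/T = const ⇒ T₂ = 1330 K, V₂ = 102 L.
W = PΔV = 329×(102−43.5) kPa·L = 19400 J.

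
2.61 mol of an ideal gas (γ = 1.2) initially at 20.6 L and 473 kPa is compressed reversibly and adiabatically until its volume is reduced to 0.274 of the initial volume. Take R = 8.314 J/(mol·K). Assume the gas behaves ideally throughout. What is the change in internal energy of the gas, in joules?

14400 J

T₁ = P₁V₁/(nR) = 473×20.6/(2.61×8.314) = 449 K.
Adiabatic: TV^(γ−1) = const ⇒ T₂ = 449×(3.65)^0.200 = 582 K; PV^γ = const ⇒ P₂ = 2240 kPa.
For an ideal gas ΔU = nCvΔT with Cv = R/(γ−1) = 41.6 J/(mol·K).
ΔU = 2.61×41.6×(582−449) = 14400 J.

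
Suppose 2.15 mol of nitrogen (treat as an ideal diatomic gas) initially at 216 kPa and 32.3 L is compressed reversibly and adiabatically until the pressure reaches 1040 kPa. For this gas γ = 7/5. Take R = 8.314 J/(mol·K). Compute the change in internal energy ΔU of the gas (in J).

9890 J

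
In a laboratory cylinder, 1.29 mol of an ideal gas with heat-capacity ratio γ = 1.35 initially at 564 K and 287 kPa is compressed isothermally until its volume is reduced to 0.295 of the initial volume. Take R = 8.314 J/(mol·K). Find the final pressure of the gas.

V₁ = nRT₁/P₁ = 1.29×8.314×564/287 = 21.1 L.
Isothermal: T stays 564 K; PV = const ⇒ V₂ = 6.22 L, P₂ = 973 kPa.

973 kPa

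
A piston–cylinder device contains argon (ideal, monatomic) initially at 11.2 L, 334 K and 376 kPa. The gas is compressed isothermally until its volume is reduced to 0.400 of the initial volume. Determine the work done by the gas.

-3860 J

n = P₁V₁/(RT₁) = 376×11.2/(8.314×334) = 1.52 mol.
Isothermal: T stays 334 K; PV = const ⇒ V₂ = 4.48 L, P₂ = 940 kPa.
W = nRT ln(V₂/V₁) = 1.52×8.314×334×ln(0.400) = -3860 J.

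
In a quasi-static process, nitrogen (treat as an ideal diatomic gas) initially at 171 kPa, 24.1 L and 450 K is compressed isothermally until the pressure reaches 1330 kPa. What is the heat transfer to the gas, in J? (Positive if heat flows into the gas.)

n = P₁V₁/(RT₁) = 171×24.1/(8.314×450) = 1.10 mol.
Isothermal: T stays 450 K; PV = const ⇒ V₂ = 3.10 L, P₂ = 1330 kPa.
ΔU = 0 (ideal gas, T constant).
W = nRT ln(V₂/V₁) = 1.10×8.314×450×ln(0.129) = -8450 J.
Q = ΔU + W = -8450 J.

-8450 J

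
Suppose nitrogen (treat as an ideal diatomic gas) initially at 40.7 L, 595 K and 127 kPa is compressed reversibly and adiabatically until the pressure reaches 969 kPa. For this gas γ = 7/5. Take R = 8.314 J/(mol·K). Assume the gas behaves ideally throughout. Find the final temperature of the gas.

1060 K

Adiabatic: T₂/T₁ = (P₂/P₁)^((γ−1)/γ) ⇒ T₂ = 595×(7.63)^0.286 = 1060 K; V₂ = 9.53 L.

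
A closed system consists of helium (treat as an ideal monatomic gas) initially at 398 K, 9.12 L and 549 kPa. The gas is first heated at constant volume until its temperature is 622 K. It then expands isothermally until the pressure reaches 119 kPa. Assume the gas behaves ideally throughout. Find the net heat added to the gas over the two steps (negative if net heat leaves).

19700 J

n = P₁V₁/(RT₁) = 549×9.12/(8.314×398) = 1.51 mol.
Step 1 — Isochoric: V stays 9.12 L; P/T = const ⇒ T₂ = 622 K, P₂ = 858 kPa.
W = 0 (no volume change).
ΔU = nCvΔT = 1.51×12.5×(622−398) = 4230 J.
Q = ΔU = 4230 J.
State after step 1: P = 858 kPa, V = 9.12 L, T = 622 K.
Step 2 — Isothermal: T stays 622 K; PV = const ⇒ V₂ = 65.8 L, P₂ = 119 kPa.
ΔU = 0 (ideal gas, T constant).
W = nRT ln(V₂/V₁) = 1.51×8.314×622×ln(7.21) = 15500 J.
Q = ΔU + W = 15500 J.
Net over both steps: W = 15500 J, Q = 19700 J, ΔU = 4230 J.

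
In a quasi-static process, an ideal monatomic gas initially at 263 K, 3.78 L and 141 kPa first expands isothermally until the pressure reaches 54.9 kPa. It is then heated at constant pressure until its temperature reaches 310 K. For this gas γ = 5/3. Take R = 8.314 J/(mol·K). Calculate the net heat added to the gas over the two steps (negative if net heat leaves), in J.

741 J

n = P₁V₁/(RT₁) = 141×3.78/(8.314×263) = 0.244 mol.
Step 1 — Isothermal: T stays 263 K; PV = const ⇒ V₂ = 9.71 L, P₂ = 54.9 kPa.
ΔU = 0 (ideal gas, T constant).
W = nRT ln(V₂/V₁) = 0.244×8.314×263×ln(2.57) = 503 J.
Q = ΔU + W = 503 J.
State after step 1: P = 54.9 kPa, V = 9.71 L, T = 263 K.
Step 2 — Isobaric: P stays 54.9 kPa; V/T = const ⇒ T₂ = 310 K, V₂ = 11.4 L.
W = PΔV = 54.9×(11.4−9.71) kPa·L = 95.2 J.
ΔU = nCvΔT = 0.244×12.5×(310−263) = 143 J.
Q = ΔU + W = nCpΔT = 238 J.
Net over both steps: W = 598 J, Q = 741 J, ΔU = 143 J.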